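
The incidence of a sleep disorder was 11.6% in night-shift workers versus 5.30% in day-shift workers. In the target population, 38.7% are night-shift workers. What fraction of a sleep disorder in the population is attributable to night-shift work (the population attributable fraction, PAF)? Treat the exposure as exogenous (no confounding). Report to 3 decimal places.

p₁ = 0.116, p₀ = 0.053.
Overall risk P(Y=1) = π·p₁ + (1−π)·p₀ = 0.387×0.116 + 0.613×0.053 = 0.077381.
Under exogeneity, PAF = [P(Y=1) − p₀] / P(Y=1).
PAF = (0.077381 − 0.053) / 0.077381 ≈ 0.3151

PAF ≈ 0.315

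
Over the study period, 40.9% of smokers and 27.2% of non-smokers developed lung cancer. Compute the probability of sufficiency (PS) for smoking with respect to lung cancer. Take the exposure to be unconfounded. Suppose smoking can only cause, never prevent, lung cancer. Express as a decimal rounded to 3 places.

PS ≈ 0.188

p₁ = 0.409, p₀ = 0.272.
Under exogeneity and monotonicity, PS = (p₁ − p₀) / (1 − p₀).
PS = (0.409 − 0.272) / (1 − 0.272) = 0.137 / 0.728 ≈ 0.1882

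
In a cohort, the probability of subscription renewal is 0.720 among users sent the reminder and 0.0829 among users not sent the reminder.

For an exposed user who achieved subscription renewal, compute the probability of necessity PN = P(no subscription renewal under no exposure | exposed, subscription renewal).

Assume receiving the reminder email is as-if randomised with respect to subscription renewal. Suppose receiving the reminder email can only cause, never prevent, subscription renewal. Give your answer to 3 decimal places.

Let p₁ = 0.72, p₀ = 0.0829.
Under exogeneity and monotonicity, PN = (p₁ − p₀) / p₁.
PN = (0.72 − 0.0829) / 0.72 = 0.6371 / 0.72 ≈ 0.8849

PN ≈ 0.885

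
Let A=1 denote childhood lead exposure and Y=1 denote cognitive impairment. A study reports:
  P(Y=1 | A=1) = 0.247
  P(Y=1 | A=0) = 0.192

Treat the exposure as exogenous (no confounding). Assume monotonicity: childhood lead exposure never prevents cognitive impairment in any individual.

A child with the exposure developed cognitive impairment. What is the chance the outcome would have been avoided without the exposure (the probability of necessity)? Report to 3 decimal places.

PN ≈ 0.223

Let p₁ = 0.247, p₀ = 0.192.
Under exogeneity and monotonicity, PN = (p₁ − p₀) / p₁.
PN = (0.247 − 0.192) / 0.247 = 0.055 / 0.247 ≈ 0.2227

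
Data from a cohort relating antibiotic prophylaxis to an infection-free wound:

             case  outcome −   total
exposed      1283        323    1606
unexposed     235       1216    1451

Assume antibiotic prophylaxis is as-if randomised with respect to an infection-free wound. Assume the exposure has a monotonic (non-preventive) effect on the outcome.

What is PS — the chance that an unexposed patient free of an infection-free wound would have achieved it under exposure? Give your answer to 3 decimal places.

PS ≈ 0.760

p₁ = P(outcome | exposed) = 1283/1606 = 0.79888
p₀ = P(outcome | unexposed) = 235/1451 = 0.16196
Under exogeneity and monotonicity, PS = (p₁ − p₀) / (1 − p₀).
PS = (0.79888 − 0.16196) / (1 − 0.16196) = 0.63692 / 0.83804 ≈ 0.7600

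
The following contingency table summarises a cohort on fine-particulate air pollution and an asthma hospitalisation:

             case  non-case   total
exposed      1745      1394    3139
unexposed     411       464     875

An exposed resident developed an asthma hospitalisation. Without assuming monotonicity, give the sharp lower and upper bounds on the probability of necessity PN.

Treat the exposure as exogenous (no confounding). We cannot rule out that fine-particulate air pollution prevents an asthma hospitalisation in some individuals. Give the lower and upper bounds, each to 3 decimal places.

p₁ = P(outcome | exposed) = 1745/3139 = 0.55591
p₀ = P(outcome | unexposed) = 411/875 = 0.46971
Under exogeneity alone the bounds on PN are max{0,(p₁−p₀)/p₁} ≤ PN ≤ min{1,(1−p₀)/p₁}.
  lower = (p₁ − p₀)/p₁ = 0.086195 / 0.55591 ≈ 0.1551
  upper = min{1, (1 − p₀)/p₁} = 0.53029 / 0.55591 ≈ 0.9539

0.155 ≤ PN ≤ 0.954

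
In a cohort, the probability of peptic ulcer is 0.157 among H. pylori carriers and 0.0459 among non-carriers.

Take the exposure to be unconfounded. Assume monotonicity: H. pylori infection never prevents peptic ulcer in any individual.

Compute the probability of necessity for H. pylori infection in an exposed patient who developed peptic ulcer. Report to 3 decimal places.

PN ≈ 0.708

Let p₁ = 0.157, p₀ = 0.0459.
Under exogeneity and monotonicity, PN = (p₁ − p₀) / p₁.
PN = (0.157 − 0.0459) / 0.157 = 0.1111 / 0.157 ≈ 0.7076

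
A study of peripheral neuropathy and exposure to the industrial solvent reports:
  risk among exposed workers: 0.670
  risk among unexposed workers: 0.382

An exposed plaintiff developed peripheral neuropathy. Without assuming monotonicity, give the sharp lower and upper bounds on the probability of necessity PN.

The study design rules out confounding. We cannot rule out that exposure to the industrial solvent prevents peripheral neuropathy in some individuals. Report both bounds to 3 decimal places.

Let p₁ = 0.67, p₀ = 0.382.
Under exogeneity alone the bounds on PN are max{0,(p₁−p₀)/p₁} ≤ PN ≤ min{1,(1−p₀)/p₁}.
  lower = (p₁ − p₀)/p₁ = 0.288 / 0.67 ≈ 0.4299
  upper = min{1, (1 − p₀)/p₁} = 0.618 / 0.67 ≈ 0.9224

0.430 ≤ PN ≤ 0.922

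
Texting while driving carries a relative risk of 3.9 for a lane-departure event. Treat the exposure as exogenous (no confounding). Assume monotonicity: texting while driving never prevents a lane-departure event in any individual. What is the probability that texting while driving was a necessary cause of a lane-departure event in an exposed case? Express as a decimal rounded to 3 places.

PN ≈ 0.744

Under exogeneity and monotonicity, PN = (RR − 1) / RR = 1 − 1/RR.
PN = (3.9 − 1) / 3.9 = 2.9 / 3.9 ≈ 0.7436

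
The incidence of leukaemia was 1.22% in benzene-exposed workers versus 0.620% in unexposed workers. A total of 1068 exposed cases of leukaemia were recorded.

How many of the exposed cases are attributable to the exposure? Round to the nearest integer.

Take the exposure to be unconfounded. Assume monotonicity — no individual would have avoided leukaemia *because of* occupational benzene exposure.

p₁ = 0.0122, p₀ = 0.0062.
PN = (p₁ − p₀)/p₁ = (0.0122 − 0.0062) / 0.0122 ≈ 0.49180.
Attributable cases ≈ PN × (exposed cases) = 0.49180 × 1068 ≈ 525.25.

about 525 cases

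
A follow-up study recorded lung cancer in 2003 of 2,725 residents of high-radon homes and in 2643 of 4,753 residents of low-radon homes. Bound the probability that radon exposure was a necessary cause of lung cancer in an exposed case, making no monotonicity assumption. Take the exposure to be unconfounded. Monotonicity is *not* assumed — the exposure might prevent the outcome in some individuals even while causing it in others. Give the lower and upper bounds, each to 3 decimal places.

p₁ = P(outcome | exposed) = 2003/2725 = 0.73505
p₀ = P(outcome | unexposed) = 2643/4753 = 0.55607
Under exogeneity alone the bounds on PN are max{0,(p₁−p₀)/p₁} ≤ PN ≤ min{1,(1−p₀)/p₁}.
  lower = (p₁ − p₀)/p₁ = 0.17898 / 0.73505 ≈ 0.2435
  upper = min{1, (1 − p₀)/p₁} = 0.44393 / 0.73505 ≈ 0.6039

0.243 ≤ PN ≤ 0.604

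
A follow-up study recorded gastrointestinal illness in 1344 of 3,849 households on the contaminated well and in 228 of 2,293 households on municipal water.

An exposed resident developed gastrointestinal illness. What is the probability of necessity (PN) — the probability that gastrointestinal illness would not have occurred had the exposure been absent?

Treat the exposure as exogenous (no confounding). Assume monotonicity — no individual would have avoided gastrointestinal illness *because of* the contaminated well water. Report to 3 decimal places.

PN ≈ 0.715

p₁ = P(outcome | exposed) = 1344/3849 = 0.34918
p₀ = P(outcome | unexposed) = 228/2293 = 0.099433
Under exogeneity and monotonicity, PN = (p₁ − p₀) / p₁.
PN = (0.34918 − 0.099433) / 0.34918 = 0.24975 / 0.34918 ≈ 0.7152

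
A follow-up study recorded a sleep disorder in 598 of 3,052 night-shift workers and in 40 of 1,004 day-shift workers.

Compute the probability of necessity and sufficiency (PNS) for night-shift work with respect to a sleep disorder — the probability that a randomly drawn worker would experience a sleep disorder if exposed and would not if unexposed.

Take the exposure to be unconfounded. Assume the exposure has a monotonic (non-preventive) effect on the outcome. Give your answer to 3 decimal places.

p₁ = P(outcome | exposed) = 598/3052 = 0.19594
p₀ = P(outcome | unexposed) = 40/1004 = 0.039841
Under exogeneity and monotonicity, PNS = p₁ − p₀.
PNS = 0.19594 − 0.039841 = 0.1561

PNS ≈ 0.156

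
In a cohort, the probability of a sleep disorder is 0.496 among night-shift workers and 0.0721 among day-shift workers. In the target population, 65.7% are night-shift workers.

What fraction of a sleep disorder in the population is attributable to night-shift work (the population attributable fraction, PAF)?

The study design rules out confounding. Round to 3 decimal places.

Let p₁ = 0.496, p₀ = 0.0721.
Overall risk P(Y=1) = π·p₁ + (1−π)·p₀ = 0.657×0.496 + 0.343×0.0721 = 0.3506.
Under exogeneity, PAF = [P(Y=1) − p₀] / P(Y=1).
PAF = (0.3506 − 0.0721) / 0.3506 ≈ 0.7944

PAF ≈ 0.794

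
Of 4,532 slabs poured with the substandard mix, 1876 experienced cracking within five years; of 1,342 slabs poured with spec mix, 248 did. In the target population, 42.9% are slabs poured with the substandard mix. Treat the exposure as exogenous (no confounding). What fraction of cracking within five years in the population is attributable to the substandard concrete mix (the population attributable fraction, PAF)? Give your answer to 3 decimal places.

p₁ = P(outcome | exposed) = 1876/4532 = 0.41395
p₀ = P(outcome | unexposed) = 248/1342 = 0.1848
Overall risk P(Y=1) = π·p₁ + (1−π)·p₀ = 0.429×0.41395 + 0.571×0.1848 = 0.2831.
Under exogeneity, PAF = [P(Y=1) − p₀] / P(Y=1).
PAF = (0.2831 − 0.1848) / 0.2831 ≈ 0.3472

PAF ≈ 0.347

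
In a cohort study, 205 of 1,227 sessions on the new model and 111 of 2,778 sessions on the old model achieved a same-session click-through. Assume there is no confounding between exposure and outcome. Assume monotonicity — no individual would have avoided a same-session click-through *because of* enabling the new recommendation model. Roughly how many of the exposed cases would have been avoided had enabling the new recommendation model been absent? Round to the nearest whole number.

p₁ = P(outcome | exposed) = 205/1227 = 0.16707
p₀ = P(outcome | unexposed) = 111/2778 = 0.039957
PN = (p₁ − p₀)/p₁ = (0.16707 − 0.039957) / 0.16707 ≈ 0.76084.
Attributable cases ≈ PN × (exposed cases) = 0.76084 × 205 ≈ 155.97.

about 156 cases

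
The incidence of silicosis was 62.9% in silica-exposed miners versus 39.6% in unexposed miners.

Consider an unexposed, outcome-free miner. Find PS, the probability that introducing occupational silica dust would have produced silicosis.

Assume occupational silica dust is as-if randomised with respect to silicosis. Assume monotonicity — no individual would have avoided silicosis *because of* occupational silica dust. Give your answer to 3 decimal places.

PS ≈ 0.386

p₁ = 0.629, p₀ = 0.396.
Under exogeneity and monotonicity, PS = (p₁ − p₀) / (1 − p₀).
PS = (0.629 − 0.396) / (1 − 0.396) = 0.233 / 0.604 ≈ 0.3858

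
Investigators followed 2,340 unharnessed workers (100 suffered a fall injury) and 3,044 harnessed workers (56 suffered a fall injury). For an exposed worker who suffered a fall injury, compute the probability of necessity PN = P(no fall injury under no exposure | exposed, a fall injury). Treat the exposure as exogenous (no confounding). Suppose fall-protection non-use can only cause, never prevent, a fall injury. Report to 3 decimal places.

PN ≈ 0.570

p₁ = P(outcome | exposed) = 100/2340 = 0.042735
p₀ = P(outcome | unexposed) = 56/3044 = 0.018397
Under exogeneity and monotonicity, PN = (p₁ − p₀) / p₁.
PN = (0.042735 − 0.018397) / 0.042735 = 0.024338 / 0.042735 ≈ 0.5695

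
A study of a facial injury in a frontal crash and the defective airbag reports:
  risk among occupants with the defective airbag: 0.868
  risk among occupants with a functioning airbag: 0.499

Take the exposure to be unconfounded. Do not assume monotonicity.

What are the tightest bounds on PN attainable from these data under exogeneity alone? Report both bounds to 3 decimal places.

Let p₁ = 0.868, p₀ = 0.499.
Under exogeneity alone the bounds on PN are max{0,(p₁−p₀)/p₁} ≤ PN ≤ min{1,(1−p₀)/p₁}.
  lower = (p₁ − p₀)/p₁ = 0.369 / 0.868 ≈ 0.4251
  upper = min{1, (1 − p₀)/p₁} = 0.501 / 0.868 ≈ 0.5772

0.425 ≤ PN ≤ 0.577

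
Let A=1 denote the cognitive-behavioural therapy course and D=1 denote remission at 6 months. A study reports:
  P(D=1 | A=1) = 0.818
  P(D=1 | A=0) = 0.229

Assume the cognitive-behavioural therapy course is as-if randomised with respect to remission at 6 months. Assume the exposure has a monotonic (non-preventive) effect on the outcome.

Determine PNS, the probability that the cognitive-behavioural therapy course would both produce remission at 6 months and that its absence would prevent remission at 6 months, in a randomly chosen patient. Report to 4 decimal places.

PNS ≈ 0.5890

Let p₁ = 0.818, p₀ = 0.229.
Under exogeneity and monotonicity, PNS = p₁ − p₀.
PNS = 0.818 − 0.229 = 0.589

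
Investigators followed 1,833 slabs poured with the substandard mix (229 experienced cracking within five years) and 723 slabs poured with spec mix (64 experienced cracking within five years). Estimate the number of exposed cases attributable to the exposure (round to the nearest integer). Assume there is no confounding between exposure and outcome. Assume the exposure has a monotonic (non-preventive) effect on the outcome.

about 67 cases

p₁ = P(outcome | exposed) = 229/1833 = 0.12493
p₀ = P(outcome | unexposed) = 64/723 = 0.08852
PN = (p₁ − p₀)/p₁ = (0.12493 − 0.08852) / 0.12493 ≈ 0.29145.
Attributable cases ≈ PN × (exposed cases) = 0.29145 × 229 ≈ 66.74.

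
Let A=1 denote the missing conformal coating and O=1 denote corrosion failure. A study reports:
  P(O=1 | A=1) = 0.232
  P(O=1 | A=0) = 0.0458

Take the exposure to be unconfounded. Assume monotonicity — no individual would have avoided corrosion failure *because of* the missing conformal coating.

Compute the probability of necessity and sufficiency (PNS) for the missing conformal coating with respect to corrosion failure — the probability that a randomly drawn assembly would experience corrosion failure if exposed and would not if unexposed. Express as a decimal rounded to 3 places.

Let p₁ = 0.232, p₀ = 0.0458.
Under exogeneity and monotonicity, PNS = p₁ − p₀.
PNS = 0.232 − 0.0458 = 0.1862

PNS ≈ 0.186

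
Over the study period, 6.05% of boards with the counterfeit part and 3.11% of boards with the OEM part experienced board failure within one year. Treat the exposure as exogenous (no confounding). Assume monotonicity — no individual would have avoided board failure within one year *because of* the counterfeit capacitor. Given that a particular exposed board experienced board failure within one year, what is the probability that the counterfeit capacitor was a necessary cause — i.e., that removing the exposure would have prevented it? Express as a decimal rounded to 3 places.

PN ≈ 0.486

p₁ = 0.0605, p₀ = 0.0311.
Under exogeneity and monotonicity, PN = (p₁ − p₀) / p₁.
PN = (0.0605 − 0.0311) / 0.0605 = 0.0294 / 0.0605 ≈ 0.4860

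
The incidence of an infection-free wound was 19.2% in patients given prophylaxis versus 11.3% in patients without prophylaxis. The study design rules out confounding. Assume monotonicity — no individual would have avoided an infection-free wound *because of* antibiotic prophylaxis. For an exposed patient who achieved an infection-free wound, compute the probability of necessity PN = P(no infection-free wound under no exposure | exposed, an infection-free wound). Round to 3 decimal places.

p₁ = 0.192, p₀ = 0.113.
Under exogeneity and monotonicity, PN = (p₁ − p₀) / p₁.
PN = (0.192 − 0.113) / 0.192 = 0.079 / 0.192 ≈ 0.4115

PN ≈ 0.411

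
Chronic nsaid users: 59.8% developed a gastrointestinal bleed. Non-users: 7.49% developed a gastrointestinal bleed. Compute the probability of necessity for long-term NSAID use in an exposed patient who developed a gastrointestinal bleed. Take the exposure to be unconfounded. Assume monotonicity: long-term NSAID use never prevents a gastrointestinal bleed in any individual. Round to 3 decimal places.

PN ≈ 0.875

p₁ = 0.598, p₀ = 0.0749.
Under exogeneity and monotonicity, PN = (p₁ − p₀) / p₁.
PN = (0.598 − 0.0749) / 0.598 = 0.5231 / 0.598 ≈ 0.8747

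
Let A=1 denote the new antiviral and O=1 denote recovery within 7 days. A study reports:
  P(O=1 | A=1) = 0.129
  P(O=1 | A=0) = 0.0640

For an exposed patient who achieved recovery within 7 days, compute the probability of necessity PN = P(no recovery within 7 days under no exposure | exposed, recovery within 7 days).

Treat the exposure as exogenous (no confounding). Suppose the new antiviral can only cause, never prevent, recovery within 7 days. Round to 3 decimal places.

PN ≈ 0.504

Let p₁ = 0.129, p₀ = 0.064.
Under exogeneity and monotonicity, PN = (p₁ − p₀) / p₁.
PN = (0.129 − 0.064) / 0.129 = 0.065 / 0.129 ≈ 0.5039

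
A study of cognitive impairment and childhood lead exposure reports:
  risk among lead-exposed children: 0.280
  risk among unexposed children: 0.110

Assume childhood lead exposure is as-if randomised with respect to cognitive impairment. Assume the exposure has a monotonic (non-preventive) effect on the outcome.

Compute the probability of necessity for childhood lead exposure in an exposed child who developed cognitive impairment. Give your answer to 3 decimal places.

Let p₁ = 0.28, p₀ = 0.11.
Under exogeneity and monotonicity, PN = (p₁ − p₀) / p₁.
PN = (0.28 − 0.11) / 0.28 = 0.17 / 0.28 ≈ 0.6071

PN ≈ 0.607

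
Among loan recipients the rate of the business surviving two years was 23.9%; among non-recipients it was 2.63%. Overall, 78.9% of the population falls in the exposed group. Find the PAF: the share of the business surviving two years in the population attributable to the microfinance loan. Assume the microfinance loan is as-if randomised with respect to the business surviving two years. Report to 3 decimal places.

p₁ = 0.239, p₀ = 0.0263.
Overall risk P(Y=1) = π·p₁ + (1−π)·p₀ = 0.789×0.239 + 0.211×0.0263 = 0.19412.
Under exogeneity, PAF = [P(Y=1) − p₀] / P(Y=1).
PAF = (0.19412 − 0.0263) / 0.19412 ≈ 0.8645

PAF ≈ 0.865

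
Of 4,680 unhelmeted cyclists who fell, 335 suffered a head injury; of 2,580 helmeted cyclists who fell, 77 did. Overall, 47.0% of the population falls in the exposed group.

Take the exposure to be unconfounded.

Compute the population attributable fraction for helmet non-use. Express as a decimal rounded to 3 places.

PAF ≈ 0.397

p₁ = P(outcome | exposed) = 335/4680 = 0.071581
p₀ = P(outcome | unexposed) = 77/2580 = 0.029845
Overall risk P(Y=1) = π·p₁ + (1−π)·p₀ = 0.47×0.071581 + 0.53×0.029845 = 0.049461.
Under exogeneity, PAF = [P(Y=1) − p₀] / P(Y=1).
PAF = (0.049461 − 0.029845) / 0.049461 ≈ 0.3966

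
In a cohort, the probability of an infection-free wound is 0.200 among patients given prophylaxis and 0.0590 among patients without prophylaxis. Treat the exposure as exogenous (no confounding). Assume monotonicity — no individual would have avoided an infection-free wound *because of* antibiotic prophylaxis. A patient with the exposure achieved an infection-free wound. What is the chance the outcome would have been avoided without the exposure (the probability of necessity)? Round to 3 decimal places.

Let p₁ = 0.2, p₀ = 0.059.
Under exogeneity and monotonicity, PN = (p₁ − p₀) / p₁.
PN = (0.2 − 0.059) / 0.2 = 0.141 / 0.2 ≈ 0.7050

PN ≈ 0.705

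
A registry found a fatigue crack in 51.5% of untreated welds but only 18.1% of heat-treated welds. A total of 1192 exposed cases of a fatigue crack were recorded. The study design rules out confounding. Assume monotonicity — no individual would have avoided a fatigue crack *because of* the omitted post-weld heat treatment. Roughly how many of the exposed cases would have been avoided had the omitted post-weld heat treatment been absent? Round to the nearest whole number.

about 773 cases

p₁ = 0.515, p₀ = 0.181.
PN = (p₁ − p₀)/p₁ = (0.515 − 0.181) / 0.515 ≈ 0.64854.
Attributable cases ≈ PN × (exposed cases) = 0.64854 × 1192 ≈ 773.06.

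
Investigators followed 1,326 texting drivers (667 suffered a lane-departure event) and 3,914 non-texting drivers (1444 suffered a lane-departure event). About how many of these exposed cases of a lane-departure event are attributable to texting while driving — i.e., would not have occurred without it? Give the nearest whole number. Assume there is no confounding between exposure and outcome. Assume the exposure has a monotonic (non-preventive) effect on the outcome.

p₁ = P(outcome | exposed) = 667/1326 = 0.50302
p₀ = P(outcome | unexposed) = 1444/3914 = 0.36893
PN = (p₁ − p₀)/p₁ = (0.50302 − 0.36893) / 0.50302 ≈ 0.26656.
Attributable cases ≈ PN × (exposed cases) = 0.26656 × 667 ≈ 177.80.

about 178 cases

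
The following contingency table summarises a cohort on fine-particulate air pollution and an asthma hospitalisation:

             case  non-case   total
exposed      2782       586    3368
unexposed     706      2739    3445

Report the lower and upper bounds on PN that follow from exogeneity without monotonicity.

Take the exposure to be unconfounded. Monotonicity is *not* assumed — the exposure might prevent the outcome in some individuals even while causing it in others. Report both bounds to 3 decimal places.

p₁ = P(outcome | exposed) = 2782/3368 = 0.82601
p₀ = P(outcome | unexposed) = 706/3445 = 0.20493
Under exogeneity alone the bounds on PN are max{0,(p₁−p₀)/p₁} ≤ PN ≤ min{1,(1−p₀)/p₁}.
  lower = (p₁ − p₀)/p₁ = 0.62107 / 0.82601 ≈ 0.7519
  upper = min{1, (1 − p₀)/p₁} = 0.79507 / 0.82601 ≈ 0.9625

0.752 ≤ PN ≤ 0.963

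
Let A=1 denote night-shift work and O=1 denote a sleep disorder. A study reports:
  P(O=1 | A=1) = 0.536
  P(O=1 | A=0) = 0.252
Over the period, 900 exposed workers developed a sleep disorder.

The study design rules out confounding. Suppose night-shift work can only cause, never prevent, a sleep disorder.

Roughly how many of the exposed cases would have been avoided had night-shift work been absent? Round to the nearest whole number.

Let p₁ = 0.536, p₀ = 0.252.
PN = (p₁ − p₀)/p₁ = (0.536 − 0.252) / 0.536 ≈ 0.52985.
Attributable cases ≈ PN × (exposed cases) = 0.52985 × 900 ≈ 476.87.

about 477 cases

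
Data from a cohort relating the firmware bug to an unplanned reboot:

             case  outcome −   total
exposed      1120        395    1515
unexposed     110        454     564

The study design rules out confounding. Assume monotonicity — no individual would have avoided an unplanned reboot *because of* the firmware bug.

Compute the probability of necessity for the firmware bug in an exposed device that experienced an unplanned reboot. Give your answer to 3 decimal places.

PN ≈ 0.736

p₁ = P(outcome | exposed) = 1120/1515 = 0.73927
p₀ = P(outcome | unexposed) = 110/564 = 0.19504
Under exogeneity and monotonicity, PN = (p₁ − p₀) / p₁.
PN = (0.73927 − 0.19504) / 0.73927 = 0.54424 / 0.73927 ≈ 0.7362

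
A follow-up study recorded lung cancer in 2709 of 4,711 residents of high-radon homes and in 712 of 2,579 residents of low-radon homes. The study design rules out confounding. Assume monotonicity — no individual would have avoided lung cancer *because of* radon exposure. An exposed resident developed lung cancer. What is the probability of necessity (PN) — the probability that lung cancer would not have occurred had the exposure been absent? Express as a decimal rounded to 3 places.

p₁ = P(outcome | exposed) = 2709/4711 = 0.57504
p₀ = P(outcome | unexposed) = 712/2579 = 0.27608
Under exogeneity and monotonicity, PN = (p₁ − p₀) / p₁.
PN = (0.57504 − 0.27608) / 0.57504 = 0.29896 / 0.57504 ≈ 0.5199

PN ≈ 0.520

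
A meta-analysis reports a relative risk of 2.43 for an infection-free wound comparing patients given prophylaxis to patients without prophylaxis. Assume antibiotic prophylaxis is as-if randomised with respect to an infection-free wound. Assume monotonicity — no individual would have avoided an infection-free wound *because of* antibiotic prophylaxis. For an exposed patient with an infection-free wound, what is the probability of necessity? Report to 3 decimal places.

Under exogeneity and monotonicity, PN = (RR − 1) / RR = 1 − 1/RR.
PN = (2.43 − 1) / 2.43 = 1.43 / 2.43 ≈ 0.5885

PN ≈ 0.588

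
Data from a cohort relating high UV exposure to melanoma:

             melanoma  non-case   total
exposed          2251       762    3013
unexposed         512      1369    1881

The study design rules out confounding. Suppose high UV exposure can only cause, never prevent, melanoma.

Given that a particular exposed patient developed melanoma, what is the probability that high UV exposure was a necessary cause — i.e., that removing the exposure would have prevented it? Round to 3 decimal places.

PN ≈ 0.636

p₁ = P(outcome | exposed) = 2251/3013 = 0.7471
p₀ = P(outcome | unexposed) = 512/1881 = 0.2722
Under exogeneity and monotonicity, PN = (p₁ − p₀) / p₁.
PN = (0.7471 − 0.2722) / 0.7471 = 0.4749 / 0.7471 ≈ 0.6357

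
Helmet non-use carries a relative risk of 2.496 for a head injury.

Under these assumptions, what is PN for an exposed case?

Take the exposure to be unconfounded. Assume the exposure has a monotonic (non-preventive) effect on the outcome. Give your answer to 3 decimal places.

Under exogeneity and monotonicity, PN = (RR − 1) / RR = 1 − 1/RR.
PN = (2.496 − 1) / 2.496 = 1.496 / 2.496 ≈ 0.5994

PN ≈ 0.599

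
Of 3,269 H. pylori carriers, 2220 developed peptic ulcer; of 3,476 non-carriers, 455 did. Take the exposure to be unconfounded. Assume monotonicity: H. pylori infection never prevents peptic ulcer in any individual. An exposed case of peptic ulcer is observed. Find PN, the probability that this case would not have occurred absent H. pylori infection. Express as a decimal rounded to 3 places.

p₁ = P(outcome | exposed) = 2220/3269 = 0.67911
p₀ = P(outcome | unexposed) = 455/3476 = 0.1309
Under exogeneity and monotonicity, PN = (p₁ − p₀) / p₁.
PN = (0.67911 − 0.1309) / 0.67911 = 0.54821 / 0.67911 ≈ 0.8073

PN ≈ 0.807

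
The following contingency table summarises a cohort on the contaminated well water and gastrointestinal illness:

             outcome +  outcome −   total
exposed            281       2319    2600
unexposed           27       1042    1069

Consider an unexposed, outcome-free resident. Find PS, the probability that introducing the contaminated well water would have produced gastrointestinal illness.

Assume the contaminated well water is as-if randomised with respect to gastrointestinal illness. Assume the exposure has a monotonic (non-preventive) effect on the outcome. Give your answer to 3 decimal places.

PS ≈ 0.085

p₁ = P(outcome | exposed) = 281/2600 = 0.10808
p₀ = P(outcome | unexposed) = 27/1069 = 0.025257
Under exogeneity and monotonicity, PS = (p₁ − p₀)/(1 − p₀).
PS = (0.10808 − 0.025257) / 0.97474 ≈ 0.0850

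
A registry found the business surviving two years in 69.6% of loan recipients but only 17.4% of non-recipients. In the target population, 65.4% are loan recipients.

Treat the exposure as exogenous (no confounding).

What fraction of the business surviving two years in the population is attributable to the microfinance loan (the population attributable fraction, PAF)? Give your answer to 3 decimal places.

PAF ≈ 0.662

p₁ = 0.696, p₀ = 0.174.
Overall risk P(Y=1) = π·p₁ + (1−π)·p₀ = 0.654×0.696 + 0.346×0.174 = 0.51539.
Under exogeneity, PAF = [P(Y=1) − p₀] / P(Y=1).
PAF = (0.51539 − 0.174) / 0.51539 ≈ 0.6624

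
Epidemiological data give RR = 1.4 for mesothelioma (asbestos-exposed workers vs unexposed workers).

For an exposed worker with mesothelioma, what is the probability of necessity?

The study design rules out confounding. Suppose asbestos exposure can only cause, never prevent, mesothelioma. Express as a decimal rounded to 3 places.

Under exogeneity and monotonicity, PN = (RR − 1) / RR = 1 − 1/RR.
PN = (1.4 − 1) / 1.4 = 0.4 / 1.4 ≈ 0.2857

PN ≈ 0.286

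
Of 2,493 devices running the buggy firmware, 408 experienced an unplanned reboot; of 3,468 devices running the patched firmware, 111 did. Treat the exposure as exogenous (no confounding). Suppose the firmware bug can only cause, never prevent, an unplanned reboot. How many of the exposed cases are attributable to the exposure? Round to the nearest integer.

about 328 cases

p₁ = P(outcome | exposed) = 408/2493 = 0.16366
p₀ = P(outcome | unexposed) = 111/3468 = 0.032007
PN = (p₁ − p₀)/p₁ = (0.16366 − 0.032007) / 0.16366 ≈ 0.80443.
Attributable cases ≈ PN × (exposed cases) = 0.80443 × 408 ≈ 328.21.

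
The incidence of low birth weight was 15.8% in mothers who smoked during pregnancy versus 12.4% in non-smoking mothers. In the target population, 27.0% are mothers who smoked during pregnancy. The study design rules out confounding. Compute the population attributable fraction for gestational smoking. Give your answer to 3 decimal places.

PAF ≈ 0.069

p₁ = 0.158, p₀ = 0.124.
Overall risk P(Y=1) = π·p₁ + (1−π)·p₀ = 0.27×0.158 + 0.73×0.124 = 0.13318.
Under exogeneity, PAF = [P(Y=1) − p₀] / P(Y=1).
PAF = (0.13318 − 0.124) / 0.13318 ≈ 0.0689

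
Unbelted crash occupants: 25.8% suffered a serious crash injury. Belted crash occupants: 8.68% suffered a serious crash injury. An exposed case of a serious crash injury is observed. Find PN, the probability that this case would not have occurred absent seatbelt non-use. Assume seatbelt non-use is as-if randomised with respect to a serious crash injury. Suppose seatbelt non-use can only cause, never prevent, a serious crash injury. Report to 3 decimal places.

p₁ = 0.258, p₀ = 0.0868.
Under exogeneity and monotonicity, PN = (p₁ − p₀) / p₁.
PN = (0.258 − 0.0868) / 0.258 = 0.1712 / 0.258 ≈ 0.6636

PN ≈ 0.664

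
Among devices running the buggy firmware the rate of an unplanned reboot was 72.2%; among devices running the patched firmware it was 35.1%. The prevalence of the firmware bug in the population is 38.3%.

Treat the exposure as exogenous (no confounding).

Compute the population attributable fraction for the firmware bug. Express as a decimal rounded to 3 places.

PAF ≈ 0.288

p₁ = 0.722, p₀ = 0.351.
Overall risk P(Y=1) = π·p₁ + (1−π)·p₀ = 0.383×0.722 + 0.617×0.351 = 0.49309.
Under exogeneity, PAF = [P(Y=1) − p₀] / P(Y=1).
PAF = (0.49309 − 0.351) / 0.49309 ≈ 0.2882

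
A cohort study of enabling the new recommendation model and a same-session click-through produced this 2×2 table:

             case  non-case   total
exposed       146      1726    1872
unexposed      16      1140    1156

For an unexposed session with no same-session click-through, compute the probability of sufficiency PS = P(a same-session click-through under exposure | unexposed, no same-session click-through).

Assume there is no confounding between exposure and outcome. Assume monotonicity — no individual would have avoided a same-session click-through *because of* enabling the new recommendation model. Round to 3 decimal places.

p₁ = P(outcome | exposed) = 146/1872 = 0.077991
p₀ = P(outcome | unexposed) = 16/1156 = 0.013841
Under exogeneity and monotonicity, PS = (p₁ − p₀)/(1 − p₀).
PS = (0.077991 − 0.013841) / 0.98616 ≈ 0.0651

PS ≈ 0.065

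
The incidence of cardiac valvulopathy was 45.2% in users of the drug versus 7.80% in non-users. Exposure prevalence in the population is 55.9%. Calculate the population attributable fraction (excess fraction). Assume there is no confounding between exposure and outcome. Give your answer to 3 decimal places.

PAF ≈ 0.728

p₁ = 0.452, p₀ = 0.078.
Overall risk P(Y=1) = π·p₁ + (1−π)·p₀ = 0.559×0.452 + 0.441×0.078 = 0.28707.
Under exogeneity, PAF = [P(Y=1) − p₀] / P(Y=1).
PAF = (0.28707 − 0.078) / 0.28707 ≈ 0.7283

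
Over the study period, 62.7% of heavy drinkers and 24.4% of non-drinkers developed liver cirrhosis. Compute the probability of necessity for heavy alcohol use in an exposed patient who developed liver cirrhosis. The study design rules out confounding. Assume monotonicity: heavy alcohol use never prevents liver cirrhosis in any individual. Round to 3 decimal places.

PN ≈ 0.611

p₁ = 0.627, p₀ = 0.244.
Under exogeneity and monotonicity, PN = (p₁ − p₀) / p₁.
PN = (0.627 − 0.244) / 0.627 = 0.383 / 0.627 ≈ 0.6108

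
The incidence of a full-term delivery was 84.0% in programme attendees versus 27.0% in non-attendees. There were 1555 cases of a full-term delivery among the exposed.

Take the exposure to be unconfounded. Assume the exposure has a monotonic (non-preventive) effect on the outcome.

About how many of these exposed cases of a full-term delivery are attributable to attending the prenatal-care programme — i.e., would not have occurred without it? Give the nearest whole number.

p₁ = 0.84, p₀ = 0.27.
PN = (p₁ − p₀)/p₁ = (0.84 − 0.27) / 0.84 ≈ 0.67857.
Attributable cases ≈ PN × (exposed cases) = 0.67857 × 1555 ≈ 1055.18.

about 1055 cases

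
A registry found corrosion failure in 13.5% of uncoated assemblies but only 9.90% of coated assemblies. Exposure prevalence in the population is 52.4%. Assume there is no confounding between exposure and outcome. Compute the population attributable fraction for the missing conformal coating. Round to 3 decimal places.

p₁ = 0.135, p₀ = 0.099.
Overall risk P(Y=1) = π·p₁ + (1−π)·p₀ = 0.524×0.135 + 0.476×0.099 = 0.11786.
Under exogeneity, PAF = [P(Y=1) − p₀] / P(Y=1).
PAF = (0.11786 − 0.099) / 0.11786 ≈ 0.1600

PAF ≈ 0.160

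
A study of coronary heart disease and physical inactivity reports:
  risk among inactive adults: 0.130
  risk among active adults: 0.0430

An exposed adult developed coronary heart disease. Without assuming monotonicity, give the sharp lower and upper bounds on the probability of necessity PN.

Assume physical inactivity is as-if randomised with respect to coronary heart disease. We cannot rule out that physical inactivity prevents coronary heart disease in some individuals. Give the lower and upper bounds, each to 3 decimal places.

0.669 ≤ PN ≤ 1.000

Let p₁ = 0.13, p₀ = 0.043.
Under exogeneity alone the bounds on PN are max{0,(p₁−p₀)/p₁} ≤ PN ≤ min{1,(1−p₀)/p₁}.
  lower = (p₁ − p₀)/p₁ = 0.087 / 0.13 ≈ 0.6692
  upper = min{1, (1 − p₀)/p₁} = 0.957 / 0.13 ≈ 7.3615 → capped at 1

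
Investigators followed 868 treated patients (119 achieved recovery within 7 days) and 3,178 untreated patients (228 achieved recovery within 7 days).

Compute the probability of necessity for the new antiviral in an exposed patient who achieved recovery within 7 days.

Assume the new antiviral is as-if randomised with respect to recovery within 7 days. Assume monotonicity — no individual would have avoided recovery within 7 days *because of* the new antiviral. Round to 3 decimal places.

p₁ = P(outcome | exposed) = 119/868 = 0.1371
p₀ = P(outcome | unexposed) = 228/3178 = 0.071743
Under exogeneity and monotonicity, PN = (p₁ − p₀) / p₁.
PN = (0.1371 − 0.071743) / 0.1371 = 0.065354 / 0.1371 ≈ 0.4767

PN ≈ 0.477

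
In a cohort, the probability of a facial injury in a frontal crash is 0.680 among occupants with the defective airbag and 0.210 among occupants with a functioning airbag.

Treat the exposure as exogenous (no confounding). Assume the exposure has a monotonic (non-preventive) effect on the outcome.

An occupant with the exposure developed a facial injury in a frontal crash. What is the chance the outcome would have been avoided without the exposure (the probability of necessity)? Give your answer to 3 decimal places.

Let p₁ = 0.68, p₀ = 0.21.
Under exogeneity and monotonicity, PN = (p₁ − p₀) / p₁.
PN = (0.68 − 0.21) / 0.68 = 0.47 / 0.68 ≈ 0.6912

PN ≈ 0.691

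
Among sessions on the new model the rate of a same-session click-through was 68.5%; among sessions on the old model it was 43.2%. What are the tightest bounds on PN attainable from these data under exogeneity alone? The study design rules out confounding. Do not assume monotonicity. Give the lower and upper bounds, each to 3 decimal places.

p₁ = 0.685, p₀ = 0.432.
Under exogeneity alone the bounds on PN are max{0,(p₁−p₀)/p₁} ≤ PN ≤ min{1,(1−p₀)/p₁}.
  lower = (p₁ − p₀)/p₁ = 0.253 / 0.685 ≈ 0.3693
  upper = min{1, (1 − p₀)/p₁} = 0.568 / 0.685 ≈ 0.8292

0.369 ≤ PN ≤ 0.829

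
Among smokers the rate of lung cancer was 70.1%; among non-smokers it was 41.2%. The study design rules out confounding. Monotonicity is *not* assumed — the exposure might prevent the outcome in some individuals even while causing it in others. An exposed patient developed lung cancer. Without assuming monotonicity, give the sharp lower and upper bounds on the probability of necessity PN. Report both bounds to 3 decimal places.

p₁ = 0.701, p₀ = 0.412.
Under exogeneity alone the bounds on PN are max{0,(p₁−p₀)/p₁} ≤ PN ≤ min{1,(1−p₀)/p₁}.
  lower = (p₁ − p₀)/p₁ = 0.289 / 0.701 ≈ 0.4123
  upper = min{1, (1 − p₀)/p₁} = 0.588 / 0.701 ≈ 0.8388

0.412 ≤ PN ≤ 0.839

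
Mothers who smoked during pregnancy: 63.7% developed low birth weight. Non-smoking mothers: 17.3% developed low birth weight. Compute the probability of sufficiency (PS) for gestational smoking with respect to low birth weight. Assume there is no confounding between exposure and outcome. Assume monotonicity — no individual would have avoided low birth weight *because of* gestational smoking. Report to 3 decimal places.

PS ≈ 0.561

p₁ = 0.637, p₀ = 0.173.
Under exogeneity and monotonicity, PS = (p₁ − p₀) / (1 − p₀).
PS = (0.637 − 0.173) / (1 − 0.173) = 0.464 / 0.827 ≈ 0.5611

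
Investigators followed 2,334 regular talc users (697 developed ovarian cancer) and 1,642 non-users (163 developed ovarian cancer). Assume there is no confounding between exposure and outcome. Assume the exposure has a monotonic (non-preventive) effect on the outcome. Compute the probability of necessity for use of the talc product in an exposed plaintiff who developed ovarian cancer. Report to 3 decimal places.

PN ≈ 0.668

p₁ = P(outcome | exposed) = 697/2334 = 0.29863
p₀ = P(outcome | unexposed) = 163/1642 = 0.099269
Under exogeneity and monotonicity, PN = (p₁ − p₀) / p₁.
PN = (0.29863 − 0.099269) / 0.29863 = 0.19936 / 0.29863 ≈ 0.6676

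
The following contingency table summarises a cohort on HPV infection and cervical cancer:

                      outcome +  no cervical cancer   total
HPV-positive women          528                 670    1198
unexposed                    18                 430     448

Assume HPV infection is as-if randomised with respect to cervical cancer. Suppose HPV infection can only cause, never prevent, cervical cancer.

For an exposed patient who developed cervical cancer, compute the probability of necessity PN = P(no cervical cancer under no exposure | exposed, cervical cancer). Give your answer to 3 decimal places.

p₁ = P(outcome | exposed) = 528/1198 = 0.44073
p₀ = P(outcome | unexposed) = 18/448 = 0.040179
Under exogeneity and monotonicity, PN = (p₁ − p₀)/p₁.
PN = (0.44073 − 0.040179) / 0.44073 ≈ 0.9088

PN ≈ 0.909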